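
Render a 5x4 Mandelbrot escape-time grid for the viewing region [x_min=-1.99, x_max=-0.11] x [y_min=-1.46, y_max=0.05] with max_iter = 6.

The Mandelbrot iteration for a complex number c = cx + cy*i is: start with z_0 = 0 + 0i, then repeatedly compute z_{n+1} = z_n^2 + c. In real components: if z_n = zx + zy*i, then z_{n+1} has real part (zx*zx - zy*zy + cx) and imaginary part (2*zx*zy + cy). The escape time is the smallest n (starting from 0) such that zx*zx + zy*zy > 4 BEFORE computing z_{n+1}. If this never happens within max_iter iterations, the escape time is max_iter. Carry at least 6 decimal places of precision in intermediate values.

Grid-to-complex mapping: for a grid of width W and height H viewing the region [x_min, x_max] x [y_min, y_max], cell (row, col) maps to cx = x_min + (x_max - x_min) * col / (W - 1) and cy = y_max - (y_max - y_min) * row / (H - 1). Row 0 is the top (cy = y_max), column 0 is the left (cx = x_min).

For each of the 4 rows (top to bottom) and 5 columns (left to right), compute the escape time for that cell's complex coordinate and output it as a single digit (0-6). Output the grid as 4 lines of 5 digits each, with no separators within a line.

Answer: 46666
13566
13346
11222

Derivation:
(row=0, col=0): c = -1.9900 + 0.0500i → escape time 4
(row=0, col=1): c = -1.5200 + 0.0500i → escape time 6
(row=0, col=2): c = -1.0500 + 0.0500i → escape time 6
(row=0, col=3): c = -0.5800 + 0.0500i → escape time 6
(row=0, col=4): c = -0.1100 + 0.0500i → escape time 6
(row=1, col=0): c = -1.9900 + -0.4533i → escape time 1
(row=1, col=1): c = -1.5200 + -0.4533i → escape time 3
(row=1, col=2): c = -1.0500 + -0.4533i → escape time 5
(row=1, col=3): c = -0.5800 + -0.4533i → escape time 6
(row=1, col=4): c = -0.1100 + -0.4533i → escape time 6
(row=2, col=0): c = -1.9900 + -0.9567i → escape time 1
(row=2, col=1): c = -1.5200 + -0.9567i → escape time 3
(row=2, col=2): c = -1.0500 + -0.9567i → escape time 3
(row=2, col=3): c = -0.5800 + -0.9567i → escape time 4
(row=2, col=4): c = -0.1100 + -0.9567i → escape time 6
(row=3, col=0): c = -1.9900 + -1.4600i → escape time 1
(row=3, col=1): c = -1.5200 + -1.4600i → escape time 1
(row=3, col=2): c = -1.0500 + -1.4600i → escape time 2
(row=3, col=3): c = -0.5800 + -1.4600i → escape time 2
(row=3, col=4): c = -0.1100 + -1.4600i → escape time 2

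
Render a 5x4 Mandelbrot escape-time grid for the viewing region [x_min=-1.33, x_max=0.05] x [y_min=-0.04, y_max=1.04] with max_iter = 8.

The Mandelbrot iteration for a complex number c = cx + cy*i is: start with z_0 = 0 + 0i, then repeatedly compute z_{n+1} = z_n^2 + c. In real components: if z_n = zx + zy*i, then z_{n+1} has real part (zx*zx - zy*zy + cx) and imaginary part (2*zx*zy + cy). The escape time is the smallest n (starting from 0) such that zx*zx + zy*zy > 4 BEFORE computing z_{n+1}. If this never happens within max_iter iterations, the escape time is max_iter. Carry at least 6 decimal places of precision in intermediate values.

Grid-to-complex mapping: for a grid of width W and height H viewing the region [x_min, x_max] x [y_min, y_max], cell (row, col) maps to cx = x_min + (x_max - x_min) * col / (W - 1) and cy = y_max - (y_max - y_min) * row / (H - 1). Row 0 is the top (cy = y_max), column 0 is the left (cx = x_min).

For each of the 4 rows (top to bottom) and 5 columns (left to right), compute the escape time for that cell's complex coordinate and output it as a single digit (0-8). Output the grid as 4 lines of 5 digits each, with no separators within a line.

(row=0, col=0): c = -1.3300 + 1.0400i → escape time 3
(row=0, col=1): c = -0.9850 + 1.0400i → escape time 3
(row=0, col=2): c = -0.6400 + 1.0400i → escape time 3
(row=0, col=3): c = -0.2950 + 1.0400i → escape time 5
(row=0, col=4): c = 0.0500 + 1.0400i → escape time 4
(row=1, col=0): c = -1.3300 + 0.6800i → escape time 3
(row=1, col=1): c = -0.9850 + 0.6800i → escape time 4
(row=1, col=2): c = -0.6400 + 0.6800i → escape time 8
(row=1, col=3): c = -0.2950 + 0.6800i → escape time 8
(row=1, col=4): c = 0.0500 + 0.6800i → escape time 8
(row=2, col=0): c = -1.3300 + 0.3200i → escape time 6
(row=2, col=1): c = -0.9850 + 0.3200i → escape time 8
(row=2, col=2): c = -0.6400 + 0.3200i → escape time 8
(row=2, col=3): c = -0.2950 + 0.3200i → escape time 8
(row=2, col=4): c = 0.0500 + 0.3200i → escape time 8
(row=3, col=0): c = -1.3300 + -0.0400i → escape time 8
(row=3, col=1): c = -0.9850 + -0.0400i → escape time 8
(row=3, col=2): c = -0.6400 + -0.0400i → escape time 8
(row=3, col=3): c = -0.2950 + -0.0400i → escape time 8
(row=3, col=4): c = 0.0500 + -0.0400i → escape time 8

Answer: 33354
34888
68888
88888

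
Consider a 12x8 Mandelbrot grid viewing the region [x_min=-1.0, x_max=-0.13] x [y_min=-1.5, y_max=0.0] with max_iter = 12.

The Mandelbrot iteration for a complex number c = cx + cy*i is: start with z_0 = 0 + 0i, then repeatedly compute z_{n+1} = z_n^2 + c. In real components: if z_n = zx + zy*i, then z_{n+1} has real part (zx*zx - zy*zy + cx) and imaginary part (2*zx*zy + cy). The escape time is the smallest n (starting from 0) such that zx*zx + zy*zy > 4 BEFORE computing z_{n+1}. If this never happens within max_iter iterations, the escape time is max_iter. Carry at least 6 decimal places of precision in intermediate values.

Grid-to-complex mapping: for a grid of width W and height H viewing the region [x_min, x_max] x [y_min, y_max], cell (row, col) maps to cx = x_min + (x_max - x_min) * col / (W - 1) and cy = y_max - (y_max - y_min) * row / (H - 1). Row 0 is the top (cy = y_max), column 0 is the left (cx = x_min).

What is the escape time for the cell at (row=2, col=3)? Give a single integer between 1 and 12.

Answer: 8

Derivation:
z_0 = 0 + 0i, c = -0.7627 + -0.4286i
Iter 1: z = -0.7627 + -0.4286i, |z|^2 = 0.7654
Iter 2: z = -0.3646 + 0.2252i, |z|^2 = 0.1837
Iter 3: z = -0.6805 + -0.5928i, |z|^2 = 0.8145
Iter 4: z = -0.6511 + 0.3782i, |z|^2 = 0.5670
Iter 5: z = -0.4818 + -0.9211i, |z|^2 = 1.0805
Iter 6: z = -1.3789 + 0.4590i, |z|^2 = 2.1122
Iter 7: z = 0.9280 + -1.6945i, |z|^2 = 3.7326
Iter 8: z = -2.7728 + -3.5737i, |z|^2 = 20.4599
Escaped at iteration 8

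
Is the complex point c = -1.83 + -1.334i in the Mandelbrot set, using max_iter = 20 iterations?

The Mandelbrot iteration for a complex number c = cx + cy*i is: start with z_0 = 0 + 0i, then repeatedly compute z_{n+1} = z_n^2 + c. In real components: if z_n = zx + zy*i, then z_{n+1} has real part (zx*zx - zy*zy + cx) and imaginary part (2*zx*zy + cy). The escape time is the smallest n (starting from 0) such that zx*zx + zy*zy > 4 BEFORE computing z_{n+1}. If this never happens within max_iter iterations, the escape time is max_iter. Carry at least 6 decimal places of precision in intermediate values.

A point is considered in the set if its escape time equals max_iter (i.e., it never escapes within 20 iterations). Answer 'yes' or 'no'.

z_0 = 0 + 0i, c = -1.8300 + -1.3340i
Iter 1: z = -1.8300 + -1.3340i, |z|^2 = 5.1285
Escaped at iteration 1

Answer: no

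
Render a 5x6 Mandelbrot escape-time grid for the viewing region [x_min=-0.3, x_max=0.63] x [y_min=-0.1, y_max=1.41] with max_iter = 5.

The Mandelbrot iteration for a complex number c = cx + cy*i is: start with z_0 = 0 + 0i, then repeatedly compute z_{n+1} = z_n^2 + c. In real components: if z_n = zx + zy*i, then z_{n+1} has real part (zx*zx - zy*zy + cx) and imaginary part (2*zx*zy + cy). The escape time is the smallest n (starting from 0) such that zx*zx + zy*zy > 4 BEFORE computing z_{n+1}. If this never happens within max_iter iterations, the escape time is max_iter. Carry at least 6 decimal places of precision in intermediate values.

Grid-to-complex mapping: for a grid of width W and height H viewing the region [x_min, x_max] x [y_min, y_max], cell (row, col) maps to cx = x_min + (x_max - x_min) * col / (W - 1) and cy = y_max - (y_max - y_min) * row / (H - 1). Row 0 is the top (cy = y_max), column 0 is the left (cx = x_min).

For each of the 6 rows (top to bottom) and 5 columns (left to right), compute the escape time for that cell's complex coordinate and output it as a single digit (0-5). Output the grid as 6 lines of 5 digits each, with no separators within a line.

Answer: 22222
45322
55543
55553
55554
55554

Derivation:
(row=0, col=0): c = -0.3000 + 1.4100i → escape time 2
(row=0, col=1): c = -0.0675 + 1.4100i → escape time 2
(row=0, col=2): c = 0.1650 + 1.4100i → escape time 2
(row=0, col=3): c = 0.3975 + 1.4100i → escape time 2
(row=0, col=4): c = 0.6300 + 1.4100i → escape time 2
(row=1, col=0): c = -0.3000 + 1.1080i → escape time 4
(row=1, col=1): c = -0.0675 + 1.1080i → escape time 5
(row=1, col=2): c = 0.1650 + 1.1080i → escape time 3
(row=1, col=3): c = 0.3975 + 1.1080i → escape time 2
(row=1, col=4): c = 0.6300 + 1.1080i → escape time 2
(row=2, col=0): c = -0.3000 + 0.8060i → escape time 5
(row=2, col=1): c = -0.0675 + 0.8060i → escape time 5
(row=2, col=2): c = 0.1650 + 0.8060i → escape time 5
(row=2, col=3): c = 0.3975 + 0.8060i → escape time 4
(row=2, col=4): c = 0.6300 + 0.8060i → escape time 3
(row=3, col=0): c = -0.3000 + 0.5040i → escape time 5
(row=3, col=1): c = -0.0675 + 0.5040i → escape time 5
(row=3, col=2): c = 0.1650 + 0.5040i → escape time 5
(row=3, col=3): c = 0.3975 + 0.5040i → escape time 5
(row=3, col=4): c = 0.6300 + 0.5040i → escape time 3
(row=4, col=0): c = -0.3000 + 0.2020i → escape time 5
(row=4, col=1): c = -0.0675 + 0.2020i → escape time 5
(row=4, col=2): c = 0.1650 + 0.2020i → escape time 5
(row=4, col=3): c = 0.3975 + 0.2020i → escape time 5
(row=4, col=4): c = 0.6300 + 0.2020i → escape time 4
(row=5, col=0): c = -0.3000 + -0.1000i → escape time 5
(row=5, col=1): c = -0.0675 + -0.1000i → escape time 5
(row=5, col=2): c = 0.1650 + -0.1000i → escape time 5
(row=5, col=3): c = 0.3975 + -0.1000i → escape time 5
(row=5, col=4): c = 0.6300 + -0.1000i → escape time 4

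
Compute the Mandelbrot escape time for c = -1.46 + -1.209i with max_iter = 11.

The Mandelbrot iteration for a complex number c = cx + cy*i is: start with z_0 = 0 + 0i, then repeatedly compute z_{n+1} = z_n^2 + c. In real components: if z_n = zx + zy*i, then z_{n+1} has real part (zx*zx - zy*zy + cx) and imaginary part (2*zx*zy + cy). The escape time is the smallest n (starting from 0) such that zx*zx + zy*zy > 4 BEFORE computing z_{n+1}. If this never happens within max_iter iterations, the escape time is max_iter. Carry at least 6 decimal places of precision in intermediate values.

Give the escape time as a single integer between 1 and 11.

z_0 = 0 + 0i, c = -1.4600 + -1.2090i
Iter 1: z = -1.4600 + -1.2090i, |z|^2 = 3.5933
Iter 2: z = -0.7901 + 2.3213i, |z|^2 = 6.0126
Escaped at iteration 2

Answer: 2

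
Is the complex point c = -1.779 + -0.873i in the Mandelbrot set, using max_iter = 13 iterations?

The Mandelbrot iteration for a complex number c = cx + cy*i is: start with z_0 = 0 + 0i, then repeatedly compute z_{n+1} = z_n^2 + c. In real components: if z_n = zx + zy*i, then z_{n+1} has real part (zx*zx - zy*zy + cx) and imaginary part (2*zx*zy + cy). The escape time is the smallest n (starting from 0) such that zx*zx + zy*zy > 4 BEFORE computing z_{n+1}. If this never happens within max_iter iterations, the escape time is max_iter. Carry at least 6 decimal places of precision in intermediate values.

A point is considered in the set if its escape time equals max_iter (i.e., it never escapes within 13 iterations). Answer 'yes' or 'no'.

z_0 = 0 + 0i, c = -1.7790 + -0.8730i
Iter 1: z = -1.7790 + -0.8730i, |z|^2 = 3.9270
Iter 2: z = 0.6237 + 2.2331i, |z|^2 = 5.3759
Escaped at iteration 2

Answer: no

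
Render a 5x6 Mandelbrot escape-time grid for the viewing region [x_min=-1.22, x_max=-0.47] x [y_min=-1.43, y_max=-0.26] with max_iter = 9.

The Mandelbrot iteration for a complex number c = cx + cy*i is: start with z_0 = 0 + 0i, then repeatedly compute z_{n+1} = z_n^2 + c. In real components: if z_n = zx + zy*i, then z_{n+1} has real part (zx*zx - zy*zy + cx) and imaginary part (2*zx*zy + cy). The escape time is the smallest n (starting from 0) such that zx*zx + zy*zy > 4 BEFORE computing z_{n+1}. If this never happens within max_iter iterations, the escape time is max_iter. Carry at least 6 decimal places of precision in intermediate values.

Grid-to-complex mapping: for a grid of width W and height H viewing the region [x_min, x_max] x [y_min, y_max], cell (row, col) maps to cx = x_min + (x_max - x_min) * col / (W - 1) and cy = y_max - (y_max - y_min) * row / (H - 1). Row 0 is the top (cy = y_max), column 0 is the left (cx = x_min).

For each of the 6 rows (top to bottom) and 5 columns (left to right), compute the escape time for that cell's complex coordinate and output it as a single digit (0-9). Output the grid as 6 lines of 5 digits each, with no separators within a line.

(row=0, col=0): c = -1.2200 + -0.2600i → escape time 9
(row=0, col=1): c = -1.0325 + -0.2600i → escape time 9
(row=0, col=2): c = -0.8450 + -0.2600i → escape time 9
(row=0, col=3): c = -0.6575 + -0.2600i → escape time 9
(row=0, col=4): c = -0.4700 + -0.2600i → escape time 9
(row=1, col=0): c = -1.2200 + -0.4940i → escape time 5
(row=1, col=1): c = -1.0325 + -0.4940i → escape time 5
(row=1, col=2): c = -0.8450 + -0.4940i → escape time 6
(row=1, col=3): c = -0.6575 + -0.4940i → escape time 9
(row=1, col=4): c = -0.4700 + -0.4940i → escape time 9
(row=2, col=0): c = -1.2200 + -0.7280i → escape time 3
(row=2, col=1): c = -1.0325 + -0.7280i → escape time 3
(row=2, col=2): c = -0.8450 + -0.7280i → escape time 4
(row=2, col=3): c = -0.6575 + -0.7280i → escape time 5
(row=2, col=4): c = -0.4700 + -0.7280i → escape time 7
(row=3, col=0): c = -1.2200 + -0.9620i → escape time 3
(row=3, col=1): c = -1.0325 + -0.9620i → escape time 3
(row=3, col=2): c = -0.8450 + -0.9620i → escape time 3
(row=3, col=3): c = -0.6575 + -0.9620i → escape time 4
(row=3, col=4): c = -0.4700 + -0.9620i → escape time 4
(row=4, col=0): c = -1.2200 + -1.1960i → escape time 2
(row=4, col=1): c = -1.0325 + -1.1960i → escape time 3
(row=4, col=2): c = -0.8450 + -1.1960i → escape time 3
(row=4, col=3): c = -0.6575 + -1.1960i → escape time 3
(row=4, col=4): c = -0.4700 + -1.1960i → escape time 3
(row=5, col=0): c = -1.2200 + -1.4300i → escape time 2
(row=5, col=1): c = -1.0325 + -1.4300i → escape time 2
(row=5, col=2): c = -0.8450 + -1.4300i → escape time 2
(row=5, col=3): c = -0.6575 + -1.4300i → escape time 2
(row=5, col=4): c = -0.4700 + -1.4300i → escape time 2

Answer: 99999
55699
33457
33344
23333
22222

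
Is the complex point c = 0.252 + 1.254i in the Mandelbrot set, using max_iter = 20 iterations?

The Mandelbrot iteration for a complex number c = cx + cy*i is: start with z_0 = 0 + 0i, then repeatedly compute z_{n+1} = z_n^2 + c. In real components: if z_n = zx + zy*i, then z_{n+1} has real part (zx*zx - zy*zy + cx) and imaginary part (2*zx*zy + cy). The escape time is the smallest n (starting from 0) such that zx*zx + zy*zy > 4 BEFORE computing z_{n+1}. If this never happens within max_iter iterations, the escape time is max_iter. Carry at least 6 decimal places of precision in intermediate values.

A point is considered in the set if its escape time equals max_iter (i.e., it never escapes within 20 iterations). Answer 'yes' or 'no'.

Answer: no

Derivation:
z_0 = 0 + 0i, c = 0.2520 + 1.2540i
Iter 1: z = 0.2520 + 1.2540i, |z|^2 = 1.6360
Iter 2: z = -1.2570 + 1.8860i, |z|^2 = 5.1371
Escaped at iteration 2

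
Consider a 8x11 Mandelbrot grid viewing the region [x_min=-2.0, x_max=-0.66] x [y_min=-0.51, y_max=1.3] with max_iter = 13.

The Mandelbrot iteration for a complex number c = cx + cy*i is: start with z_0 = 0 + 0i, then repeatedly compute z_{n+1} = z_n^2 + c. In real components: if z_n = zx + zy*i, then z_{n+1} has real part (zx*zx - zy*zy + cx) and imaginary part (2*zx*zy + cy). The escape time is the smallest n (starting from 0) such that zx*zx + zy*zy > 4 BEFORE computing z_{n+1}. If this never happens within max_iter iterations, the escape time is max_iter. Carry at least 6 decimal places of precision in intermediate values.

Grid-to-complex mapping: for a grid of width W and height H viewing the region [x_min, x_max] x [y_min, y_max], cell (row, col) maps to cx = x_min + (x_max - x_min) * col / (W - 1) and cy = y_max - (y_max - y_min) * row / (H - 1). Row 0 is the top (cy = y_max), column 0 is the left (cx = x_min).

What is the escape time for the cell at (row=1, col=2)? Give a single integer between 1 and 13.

z_0 = 0 + 0i, c = -1.6171 + 1.1190i
Iter 1: z = -1.6171 + 1.1190i, |z|^2 = 3.8673
Iter 2: z = -0.2542 + -2.5002i, |z|^2 = 6.3154
Escaped at iteration 2

Answer: 2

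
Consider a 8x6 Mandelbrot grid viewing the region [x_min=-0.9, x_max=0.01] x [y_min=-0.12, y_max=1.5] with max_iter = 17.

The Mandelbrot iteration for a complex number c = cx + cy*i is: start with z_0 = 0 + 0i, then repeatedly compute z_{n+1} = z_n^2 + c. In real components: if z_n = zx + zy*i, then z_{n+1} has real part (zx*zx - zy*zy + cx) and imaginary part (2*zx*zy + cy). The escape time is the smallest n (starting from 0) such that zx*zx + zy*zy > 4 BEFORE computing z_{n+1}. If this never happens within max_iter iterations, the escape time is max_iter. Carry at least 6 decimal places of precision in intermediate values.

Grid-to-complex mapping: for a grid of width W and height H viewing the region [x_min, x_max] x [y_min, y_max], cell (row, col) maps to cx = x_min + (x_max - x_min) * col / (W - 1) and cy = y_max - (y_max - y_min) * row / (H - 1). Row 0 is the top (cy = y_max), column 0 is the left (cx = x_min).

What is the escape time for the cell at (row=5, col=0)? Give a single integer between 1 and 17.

z_0 = 0 + 0i, c = -0.9000 + -0.1200i
Iter 1: z = -0.9000 + -0.1200i, |z|^2 = 0.8244
Iter 2: z = -0.1044 + 0.0960i, |z|^2 = 0.0201
Iter 3: z = -0.8983 + -0.1400i, |z|^2 = 0.8266
Iter 4: z = -0.1126 + 0.1316i, |z|^2 = 0.0300
Iter 5: z = -0.9046 + -0.1496i, |z|^2 = 0.8408
Iter 6: z = -0.1040 + 0.1508i, |z|^2 = 0.0335
Iter 7: z = -0.9119 + -0.1514i, |z|^2 = 0.8545
Iter 8: z = -0.0913 + 0.1561i, |z|^2 = 0.0327
Iter 9: z = -0.9160 + -0.1485i, |z|^2 = 0.8611
Iter 10: z = -0.0830 + 0.1521i, |z|^2 = 0.0300
Iter 11: z = -0.9162 + -0.1452i, |z|^2 = 0.8606
Iter 12: z = -0.0816 + 0.1461i, |z|^2 = 0.0280
Iter 13: z = -0.9147 + -0.1438i, |z|^2 = 0.8574
Iter 14: z = -0.0840 + 0.1432i, |z|^2 = 0.0276
Iter 15: z = -0.9134 + -0.1441i, |z|^2 = 0.8551
Iter 16: z = -0.0864 + 0.1432i, |z|^2 = 0.0280

Answer: 17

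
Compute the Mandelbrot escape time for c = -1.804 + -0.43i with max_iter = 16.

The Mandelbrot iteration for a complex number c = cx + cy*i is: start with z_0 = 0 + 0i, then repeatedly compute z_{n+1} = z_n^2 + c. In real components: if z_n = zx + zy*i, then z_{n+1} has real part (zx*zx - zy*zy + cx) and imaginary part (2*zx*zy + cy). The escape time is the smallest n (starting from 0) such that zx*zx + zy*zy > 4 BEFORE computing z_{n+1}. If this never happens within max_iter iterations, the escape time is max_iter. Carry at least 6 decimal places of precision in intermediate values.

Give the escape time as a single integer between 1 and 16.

z_0 = 0 + 0i, c = -1.8040 + -0.4300i
Iter 1: z = -1.8040 + -0.4300i, |z|^2 = 3.4393
Iter 2: z = 1.2655 + 1.1214i, |z|^2 = 2.8592
Iter 3: z = -1.4601 + 2.4084i, |z|^2 = 7.9323
Escaped at iteration 3

Answer: 3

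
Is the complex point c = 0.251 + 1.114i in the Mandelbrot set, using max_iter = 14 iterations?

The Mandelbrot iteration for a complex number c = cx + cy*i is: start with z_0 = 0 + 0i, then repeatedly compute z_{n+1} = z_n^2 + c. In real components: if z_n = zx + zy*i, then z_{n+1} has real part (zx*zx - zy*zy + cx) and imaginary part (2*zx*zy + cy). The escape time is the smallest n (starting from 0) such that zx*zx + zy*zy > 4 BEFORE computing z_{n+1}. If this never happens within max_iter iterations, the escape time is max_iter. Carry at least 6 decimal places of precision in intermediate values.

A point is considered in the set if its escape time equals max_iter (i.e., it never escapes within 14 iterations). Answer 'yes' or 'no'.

z_0 = 0 + 0i, c = 0.2510 + 1.1140i
Iter 1: z = 0.2510 + 1.1140i, |z|^2 = 1.3040
Iter 2: z = -0.9270 + 1.6732i, |z|^2 = 3.6590
Iter 3: z = -1.6894 + -1.9881i, |z|^2 = 6.8067
Escaped at iteration 3

Answer: no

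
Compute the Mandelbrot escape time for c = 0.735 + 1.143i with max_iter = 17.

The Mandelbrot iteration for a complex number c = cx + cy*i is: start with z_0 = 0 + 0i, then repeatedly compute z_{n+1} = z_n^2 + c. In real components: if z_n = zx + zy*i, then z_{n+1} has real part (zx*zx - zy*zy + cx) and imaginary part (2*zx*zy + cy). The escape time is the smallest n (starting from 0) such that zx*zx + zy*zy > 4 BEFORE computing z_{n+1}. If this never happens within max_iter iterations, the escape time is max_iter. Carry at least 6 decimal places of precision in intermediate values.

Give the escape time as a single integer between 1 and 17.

Answer: 2

Derivation:
z_0 = 0 + 0i, c = 0.7350 + 1.1430i
Iter 1: z = 0.7350 + 1.1430i, |z|^2 = 1.8467
Iter 2: z = -0.0312 + 2.8232i, |z|^2 = 7.9715
Escaped at iteration 2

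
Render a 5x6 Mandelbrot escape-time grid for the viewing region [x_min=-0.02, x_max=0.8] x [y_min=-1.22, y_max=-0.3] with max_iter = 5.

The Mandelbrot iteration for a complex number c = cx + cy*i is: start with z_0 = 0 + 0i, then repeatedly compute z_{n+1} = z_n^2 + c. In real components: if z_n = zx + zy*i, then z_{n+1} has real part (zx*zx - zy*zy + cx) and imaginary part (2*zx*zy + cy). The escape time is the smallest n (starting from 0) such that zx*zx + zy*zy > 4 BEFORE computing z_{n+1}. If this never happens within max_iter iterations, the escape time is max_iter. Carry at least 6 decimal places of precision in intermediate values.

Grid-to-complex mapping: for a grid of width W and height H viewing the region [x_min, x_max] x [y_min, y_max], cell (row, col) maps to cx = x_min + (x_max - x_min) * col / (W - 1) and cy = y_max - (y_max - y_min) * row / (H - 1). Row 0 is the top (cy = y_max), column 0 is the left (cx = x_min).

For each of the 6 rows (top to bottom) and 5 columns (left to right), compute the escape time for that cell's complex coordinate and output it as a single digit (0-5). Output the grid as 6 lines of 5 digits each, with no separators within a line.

Answer: 55543
55543
55532
55432
54322
32222

Derivation:
(row=0, col=0): c = -0.0200 + -0.3000i → escape time 5
(row=0, col=1): c = 0.1850 + -0.3000i → escape time 5
(row=0, col=2): c = 0.3900 + -0.3000i → escape time 5
(row=0, col=3): c = 0.5950 + -0.3000i → escape time 4
(row=0, col=4): c = 0.8000 + -0.3000i → escape time 3
(row=1, col=0): c = -0.0200 + -0.4840i → escape time 5
(row=1, col=1): c = 0.1850 + -0.4840i → escape time 5
(row=1, col=2): c = 0.3900 + -0.4840i → escape time 5
(row=1, col=3): c = 0.5950 + -0.4840i → escape time 4
(row=1, col=4): c = 0.8000 + -0.4840i → escape time 3
(row=2, col=0): c = -0.0200 + -0.6680i → escape time 5
(row=2, col=1): c = 0.1850 + -0.6680i → escape time 5
(row=2, col=2): c = 0.3900 + -0.6680i → escape time 5
(row=2, col=3): c = 0.5950 + -0.6680i → escape time 3
(row=2, col=4): c = 0.8000 + -0.6680i → escape time 2
(row=3, col=0): c = -0.0200 + -0.8520i → escape time 5
(row=3, col=1): c = 0.1850 + -0.8520i → escape time 5
(row=3, col=2): c = 0.3900 + -0.8520i → escape time 4
(row=3, col=3): c = 0.5950 + -0.8520i → escape time 3
(row=3, col=4): c = 0.8000 + -0.8520i → escape time 2
(row=4, col=0): c = -0.0200 + -1.0360i → escape time 5
(row=4, col=1): c = 0.1850 + -1.0360i → escape time 4
(row=4, col=2): c = 0.3900 + -1.0360i → escape time 3
(row=4, col=3): c = 0.5950 + -1.0360i → escape time 2
(row=4, col=4): c = 0.8000 + -1.0360i → escape time 2
(row=5, col=0): c = -0.0200 + -1.2200i → escape time 3
(row=5, col=1): c = 0.1850 + -1.2200i → escape time 2
(row=5, col=2): c = 0.3900 + -1.2200i → escape time 2
(row=5, col=3): c = 0.5950 + -1.2200i → escape time 2
(row=5, col=4): c = 0.8000 + -1.2200i → escape time 2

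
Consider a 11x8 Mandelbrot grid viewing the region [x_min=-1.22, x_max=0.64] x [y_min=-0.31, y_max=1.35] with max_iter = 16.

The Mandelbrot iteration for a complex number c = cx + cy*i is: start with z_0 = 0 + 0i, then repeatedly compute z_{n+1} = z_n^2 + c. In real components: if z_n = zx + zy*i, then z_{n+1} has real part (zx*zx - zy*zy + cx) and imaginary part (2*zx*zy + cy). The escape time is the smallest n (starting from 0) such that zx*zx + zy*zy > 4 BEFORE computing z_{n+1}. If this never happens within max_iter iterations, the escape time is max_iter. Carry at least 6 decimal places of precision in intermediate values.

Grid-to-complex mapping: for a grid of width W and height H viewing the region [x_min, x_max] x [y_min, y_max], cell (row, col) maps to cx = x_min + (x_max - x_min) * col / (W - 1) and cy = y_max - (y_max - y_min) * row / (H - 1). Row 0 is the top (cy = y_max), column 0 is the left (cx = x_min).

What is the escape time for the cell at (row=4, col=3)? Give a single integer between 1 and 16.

z_0 = 0 + 0i, c = -0.6620 + 0.4014i
Iter 1: z = -0.6620 + 0.4014i, |z|^2 = 0.5994
Iter 2: z = -0.3849 + -0.1301i, |z|^2 = 0.1651
Iter 3: z = -0.5308 + 0.5016i, |z|^2 = 0.5333
Iter 4: z = -0.6318 + -0.1310i, |z|^2 = 0.4164
Iter 5: z = -0.2799 + 0.5670i, |z|^2 = 0.3998
Iter 6: z = -0.9051 + 0.0840i, |z|^2 = 0.8262
Iter 7: z = 0.1501 + 0.2494i, |z|^2 = 0.0847
Iter 8: z = -0.7017 + 0.4763i, |z|^2 = 0.7192
Iter 9: z = -0.3965 + -0.2669i, |z|^2 = 0.2285
Iter 10: z = -0.5760 + 0.6131i, |z|^2 = 0.7077
Iter 11: z = -0.7061 + -0.3049i, |z|^2 = 0.5916
Iter 12: z = -0.2564 + 0.8321i, |z|^2 = 0.7581
Iter 13: z = -1.2886 + -0.0252i, |z|^2 = 1.6612
Iter 14: z = 0.9979 + 0.4664i, |z|^2 = 1.2133
Iter 15: z = 0.1163 + 1.3322i, |z|^2 = 1.7883

Answer: 16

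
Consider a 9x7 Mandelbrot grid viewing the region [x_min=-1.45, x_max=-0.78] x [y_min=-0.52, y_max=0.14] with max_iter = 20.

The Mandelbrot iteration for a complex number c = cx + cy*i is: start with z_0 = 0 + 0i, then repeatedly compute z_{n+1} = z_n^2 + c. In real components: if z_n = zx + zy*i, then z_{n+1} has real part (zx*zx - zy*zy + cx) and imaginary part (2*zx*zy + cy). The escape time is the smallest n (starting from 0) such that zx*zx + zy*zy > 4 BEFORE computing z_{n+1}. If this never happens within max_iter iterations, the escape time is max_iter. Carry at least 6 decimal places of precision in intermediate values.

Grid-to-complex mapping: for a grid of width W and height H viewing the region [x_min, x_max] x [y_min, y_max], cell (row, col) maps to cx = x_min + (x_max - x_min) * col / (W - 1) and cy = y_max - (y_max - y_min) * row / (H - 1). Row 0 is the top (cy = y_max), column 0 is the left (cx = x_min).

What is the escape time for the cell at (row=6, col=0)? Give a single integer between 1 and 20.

Answer: 3

Derivation:
z_0 = 0 + 0i, c = -1.4500 + -0.5200i
Iter 1: z = -1.4500 + -0.5200i, |z|^2 = 2.3729
Iter 2: z = 0.3821 + 0.9880i, |z|^2 = 1.1221
Iter 3: z = -2.2801 + 0.2350i, |z|^2 = 5.2543
Escaped at iteration 3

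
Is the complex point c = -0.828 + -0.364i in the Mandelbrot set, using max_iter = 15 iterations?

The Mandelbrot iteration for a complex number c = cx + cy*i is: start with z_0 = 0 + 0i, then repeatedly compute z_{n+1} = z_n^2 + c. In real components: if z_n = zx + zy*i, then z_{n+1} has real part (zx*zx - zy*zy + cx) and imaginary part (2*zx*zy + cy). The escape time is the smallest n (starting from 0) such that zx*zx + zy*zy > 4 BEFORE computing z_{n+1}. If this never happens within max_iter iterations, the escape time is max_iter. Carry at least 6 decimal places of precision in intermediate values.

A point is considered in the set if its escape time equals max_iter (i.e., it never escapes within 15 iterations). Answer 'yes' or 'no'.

Answer: no

Derivation:
z_0 = 0 + 0i, c = -0.8280 + -0.3640i
Iter 1: z = -0.8280 + -0.3640i, |z|^2 = 0.8181
Iter 2: z = -0.2749 + 0.2388i, |z|^2 = 0.1326
Iter 3: z = -0.8094 + -0.4953i, |z|^2 = 0.9005
Iter 4: z = -0.4181 + 0.4378i, |z|^2 = 0.3665
Iter 5: z = -0.8449 + -0.7301i, |z|^2 = 1.2469
Iter 6: z = -0.6473 + 0.8697i, |z|^2 = 1.1753
Iter 7: z = -1.1654 + -1.4899i, |z|^2 = 3.5778
Iter 8: z = -1.6896 + 3.1086i, |z|^2 = 12.5177
Escaped at iteration 8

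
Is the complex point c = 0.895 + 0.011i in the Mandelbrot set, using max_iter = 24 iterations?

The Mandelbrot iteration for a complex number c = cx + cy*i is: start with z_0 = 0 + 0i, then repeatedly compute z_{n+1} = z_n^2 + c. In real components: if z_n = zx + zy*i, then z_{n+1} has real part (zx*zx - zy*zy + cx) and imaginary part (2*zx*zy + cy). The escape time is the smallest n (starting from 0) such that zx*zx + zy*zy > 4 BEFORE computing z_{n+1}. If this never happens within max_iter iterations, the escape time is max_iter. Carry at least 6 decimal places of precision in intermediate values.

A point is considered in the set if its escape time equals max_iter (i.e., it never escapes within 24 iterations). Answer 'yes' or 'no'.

z_0 = 0 + 0i, c = 0.8950 + 0.0110i
Iter 1: z = 0.8950 + 0.0110i, |z|^2 = 0.8011
Iter 2: z = 1.6959 + 0.0307i, |z|^2 = 2.8770
Iter 3: z = 3.7701 + 0.1151i, |z|^2 = 14.2273
Escaped at iteration 3

Answer: no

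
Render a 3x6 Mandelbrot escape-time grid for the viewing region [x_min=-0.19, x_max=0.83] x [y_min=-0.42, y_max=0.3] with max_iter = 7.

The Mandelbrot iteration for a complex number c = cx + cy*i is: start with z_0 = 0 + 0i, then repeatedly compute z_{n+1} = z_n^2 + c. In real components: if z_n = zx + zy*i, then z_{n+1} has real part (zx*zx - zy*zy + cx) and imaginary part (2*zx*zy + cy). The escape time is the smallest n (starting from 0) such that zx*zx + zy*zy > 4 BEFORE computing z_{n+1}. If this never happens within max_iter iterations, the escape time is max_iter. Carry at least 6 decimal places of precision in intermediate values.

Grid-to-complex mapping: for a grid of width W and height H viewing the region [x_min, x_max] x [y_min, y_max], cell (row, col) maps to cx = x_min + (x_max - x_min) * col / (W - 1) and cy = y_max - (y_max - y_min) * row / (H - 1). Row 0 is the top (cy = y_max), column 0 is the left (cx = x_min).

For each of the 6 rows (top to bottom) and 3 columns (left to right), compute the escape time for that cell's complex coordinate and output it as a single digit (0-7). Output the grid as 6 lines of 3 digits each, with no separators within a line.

Answer: 773
773
773
773
773
773

Derivation:
(row=0, col=0): c = -0.1900 + 0.3000i → escape time 7
(row=0, col=1): c = 0.3200 + 0.3000i → escape time 7
(row=0, col=2): c = 0.8300 + 0.3000i → escape time 3
(row=1, col=0): c = -0.1900 + 0.1560i → escape time 7
(row=1, col=1): c = 0.3200 + 0.1560i → escape time 7
(row=1, col=2): c = 0.8300 + 0.1560i → escape time 3
(row=2, col=0): c = -0.1900 + 0.0120i → escape time 7
(row=2, col=1): c = 0.3200 + 0.0120i → escape time 7
(row=2, col=2): c = 0.8300 + 0.0120i → escape time 3
(row=3, col=0): c = -0.1900 + -0.1320i → escape time 7
(row=3, col=1): c = 0.3200 + -0.1320i → escape time 7
(row=3, col=2): c = 0.8300 + -0.1320i → escape time 3
(row=4, col=0): c = -0.1900 + -0.2760i → escape time 7
(row=4, col=1): c = 0.3200 + -0.2760i → escape time 7
(row=4, col=2): c = 0.8300 + -0.2760i → escape time 3
(row=5, col=0): c = -0.1900 + -0.4200i → escape time 7
(row=5, col=1): c = 0.3200 + -0.4200i → escape time 7
(row=5, col=2): c = 0.8300 + -0.4200i → escape time 3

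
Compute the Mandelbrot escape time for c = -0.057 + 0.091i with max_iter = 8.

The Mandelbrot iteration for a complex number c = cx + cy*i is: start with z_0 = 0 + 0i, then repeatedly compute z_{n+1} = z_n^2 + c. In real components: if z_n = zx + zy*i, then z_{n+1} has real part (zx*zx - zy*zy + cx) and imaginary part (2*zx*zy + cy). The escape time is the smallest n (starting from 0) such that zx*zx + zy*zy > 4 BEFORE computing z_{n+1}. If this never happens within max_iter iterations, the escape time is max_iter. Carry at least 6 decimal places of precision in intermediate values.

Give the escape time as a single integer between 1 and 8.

Answer: 8

Derivation:
z_0 = 0 + 0i, c = -0.0570 + 0.0910i
Iter 1: z = -0.0570 + 0.0910i, |z|^2 = 0.0115
Iter 2: z = -0.0620 + 0.0806i, |z|^2 = 0.0103
Iter 3: z = -0.0597 + 0.0810i, |z|^2 = 0.0101
Iter 4: z = -0.0600 + 0.0813i, |z|^2 = 0.0102
Iter 5: z = -0.0600 + 0.0812i, |z|^2 = 0.0102
Iter 6: z = -0.0600 + 0.0812i, |z|^2 = 0.0102
Iter 7: z = -0.0600 + 0.0813i, |z|^2 = 0.0102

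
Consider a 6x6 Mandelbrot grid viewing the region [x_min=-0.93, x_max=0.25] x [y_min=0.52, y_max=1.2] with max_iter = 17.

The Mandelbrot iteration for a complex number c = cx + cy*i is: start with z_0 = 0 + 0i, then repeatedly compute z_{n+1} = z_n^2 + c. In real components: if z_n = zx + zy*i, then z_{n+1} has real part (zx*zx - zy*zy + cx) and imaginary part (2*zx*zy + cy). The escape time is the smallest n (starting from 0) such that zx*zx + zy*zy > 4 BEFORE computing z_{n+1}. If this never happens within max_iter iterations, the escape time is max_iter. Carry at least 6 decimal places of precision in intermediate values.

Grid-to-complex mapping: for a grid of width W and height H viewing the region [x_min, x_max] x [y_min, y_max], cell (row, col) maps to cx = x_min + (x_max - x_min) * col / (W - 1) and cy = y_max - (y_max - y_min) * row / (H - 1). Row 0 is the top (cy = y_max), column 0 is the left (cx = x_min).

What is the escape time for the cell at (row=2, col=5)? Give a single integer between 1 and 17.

z_0 = 0 + 0i, c = 0.2500 + 0.9280i
Iter 1: z = 0.2500 + 0.9280i, |z|^2 = 0.9237
Iter 2: z = -0.5487 + 1.3920i, |z|^2 = 2.2387
Iter 3: z = -1.3866 + -0.5995i, |z|^2 = 2.2821
Iter 4: z = 1.8132 + 2.5906i, |z|^2 = 9.9993
Escaped at iteration 4

Answer: 4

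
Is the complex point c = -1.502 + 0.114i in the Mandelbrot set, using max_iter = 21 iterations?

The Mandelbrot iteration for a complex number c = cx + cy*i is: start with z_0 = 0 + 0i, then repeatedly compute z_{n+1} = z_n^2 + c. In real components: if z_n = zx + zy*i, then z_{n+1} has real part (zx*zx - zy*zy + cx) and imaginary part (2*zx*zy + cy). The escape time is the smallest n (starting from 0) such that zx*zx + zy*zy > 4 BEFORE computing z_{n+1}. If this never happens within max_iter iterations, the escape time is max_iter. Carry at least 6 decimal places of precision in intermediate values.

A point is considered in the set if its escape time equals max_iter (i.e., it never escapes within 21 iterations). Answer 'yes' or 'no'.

z_0 = 0 + 0i, c = -1.5020 + 0.1140i
Iter 1: z = -1.5020 + 0.1140i, |z|^2 = 2.2690
Iter 2: z = 0.7410 + -0.2285i, |z|^2 = 0.6013
Iter 3: z = -1.0051 + -0.2246i, |z|^2 = 1.0607
Iter 4: z = -0.5422 + 0.5654i, |z|^2 = 0.6137
Iter 5: z = -1.5277 + -0.4992i, |z|^2 = 2.5831
Iter 6: z = 0.5828 + 1.6392i, |z|^2 = 3.0267
Iter 7: z = -3.8494 + 2.0246i, |z|^2 = 18.9168
Escaped at iteration 7

Answer: no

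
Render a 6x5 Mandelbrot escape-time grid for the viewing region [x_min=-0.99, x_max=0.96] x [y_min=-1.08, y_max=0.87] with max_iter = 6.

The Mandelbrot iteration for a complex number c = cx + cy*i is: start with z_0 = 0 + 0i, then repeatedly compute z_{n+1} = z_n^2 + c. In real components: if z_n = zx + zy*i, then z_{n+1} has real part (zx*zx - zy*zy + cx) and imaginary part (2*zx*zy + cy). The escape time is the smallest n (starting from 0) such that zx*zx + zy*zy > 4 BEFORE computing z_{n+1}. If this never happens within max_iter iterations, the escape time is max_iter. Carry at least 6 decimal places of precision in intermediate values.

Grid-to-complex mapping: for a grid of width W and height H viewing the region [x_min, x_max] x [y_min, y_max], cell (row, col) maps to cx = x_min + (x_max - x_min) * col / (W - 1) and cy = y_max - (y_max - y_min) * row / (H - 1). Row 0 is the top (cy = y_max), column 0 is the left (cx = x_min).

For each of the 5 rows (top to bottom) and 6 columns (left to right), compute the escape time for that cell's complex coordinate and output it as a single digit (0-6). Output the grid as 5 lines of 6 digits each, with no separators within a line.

Answer: 346532
666642
666643
566632
336322

Derivation:
(row=0, col=0): c = -0.9900 + 0.8700i → escape time 3
(row=0, col=1): c = -0.6000 + 0.8700i → escape time 4
(row=0, col=2): c = -0.2100 + 0.8700i → escape time 6
(row=0, col=3): c = 0.1800 + 0.8700i → escape time 5
(row=0, col=4): c = 0.5700 + 0.8700i → escape time 3
(row=0, col=5): c = 0.9600 + 0.8700i → escape time 2
(row=1, col=0): c = -0.9900 + 0.3825i → escape time 6
(row=1, col=1): c = -0.6000 + 0.3825i → escape time 6
(row=1, col=2): c = -0.2100 + 0.3825i → escape time 6
(row=1, col=3): c = 0.1800 + 0.3825i → escape time 6
(row=1, col=4): c = 0.5700 + 0.3825i → escape time 4
(row=1, col=5): c = 0.9600 + 0.3825i → escape time 2
(row=2, col=0): c = -0.9900 + -0.1050i → escape time 6
(row=2, col=1): c = -0.6000 + -0.1050i → escape time 6
(row=2, col=2): c = -0.2100 + -0.1050i → escape time 6
(row=2, col=3): c = 0.1800 + -0.1050i → escape time 6
(row=2, col=4): c = 0.5700 + -0.1050i → escape time 4
(row=2, col=5): c = 0.9600 + -0.1050i → escape time 3
(row=3, col=0): c = -0.9900 + -0.5925i → escape time 5
(row=3, col=1): c = -0.6000 + -0.5925i → escape time 6
(row=3, col=2): c = -0.2100 + -0.5925i → escape time 6
(row=3, col=3): c = 0.1800 + -0.5925i → escape time 6
(row=3, col=4): c = 0.5700 + -0.5925i → escape time 3
(row=3, col=5): c = 0.9600 + -0.5925i → escape time 2
(row=4, col=0): c = -0.9900 + -1.0800i → escape time 3
(row=4, col=1): c = -0.6000 + -1.0800i → escape time 3
(row=4, col=2): c = -0.2100 + -1.0800i → escape time 6
(row=4, col=3): c = 0.1800 + -1.0800i → escape time 3
(row=4, col=4): c = 0.5700 + -1.0800i → escape time 2
(row=4, col=5): c = 0.9600 + -1.0800i → escape time 2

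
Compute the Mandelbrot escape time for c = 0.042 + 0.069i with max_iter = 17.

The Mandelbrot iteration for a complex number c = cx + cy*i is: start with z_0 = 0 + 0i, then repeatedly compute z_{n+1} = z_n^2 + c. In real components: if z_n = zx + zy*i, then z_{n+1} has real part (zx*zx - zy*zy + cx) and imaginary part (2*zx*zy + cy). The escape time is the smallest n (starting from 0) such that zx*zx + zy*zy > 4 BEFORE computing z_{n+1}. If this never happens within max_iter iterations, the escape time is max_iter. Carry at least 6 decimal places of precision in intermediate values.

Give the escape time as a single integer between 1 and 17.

z_0 = 0 + 0i, c = 0.0420 + 0.0690i
Iter 1: z = 0.0420 + 0.0690i, |z|^2 = 0.0065
Iter 2: z = 0.0390 + 0.0748i, |z|^2 = 0.0071
Iter 3: z = 0.0379 + 0.0748i, |z|^2 = 0.0070
Iter 4: z = 0.0378 + 0.0747i, |z|^2 = 0.0070
Iter 5: z = 0.0379 + 0.0747i, |z|^2 = 0.0070
Iter 6: z = 0.0379 + 0.0747i, |z|^2 = 0.0070
Iter 7: z = 0.0379 + 0.0747i, |z|^2 = 0.0070
Iter 8: z = 0.0379 + 0.0747i, |z|^2 = 0.0070
Iter 9: z = 0.0379 + 0.0747i, |z|^2 = 0.0070
Iter 10: z = 0.0379 + 0.0747i, |z|^2 = 0.0070
Iter 11: z = 0.0379 + 0.0747i, |z|^2 = 0.0070
Iter 12: z = 0.0379 + 0.0747i, |z|^2 = 0.0070
Iter 13: z = 0.0379 + 0.0747i, |z|^2 = 0.0070
Iter 14: z = 0.0379 + 0.0747i, |z|^2 = 0.0070
Iter 15: z = 0.0379 + 0.0747i, |z|^2 = 0.0070
Iter 16: z = 0.0379 + 0.0747i, |z|^2 = 0.0070

Answer: 17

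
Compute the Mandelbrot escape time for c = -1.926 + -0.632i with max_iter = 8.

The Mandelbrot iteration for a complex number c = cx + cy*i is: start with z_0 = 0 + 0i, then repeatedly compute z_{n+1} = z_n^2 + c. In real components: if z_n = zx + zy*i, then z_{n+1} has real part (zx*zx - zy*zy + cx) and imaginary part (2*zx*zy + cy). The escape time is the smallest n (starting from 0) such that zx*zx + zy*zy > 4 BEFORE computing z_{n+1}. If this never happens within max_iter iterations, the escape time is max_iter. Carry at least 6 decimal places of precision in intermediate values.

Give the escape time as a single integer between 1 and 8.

z_0 = 0 + 0i, c = -1.9260 + -0.6320i
Iter 1: z = -1.9260 + -0.6320i, |z|^2 = 4.1089
Escaped at iteration 1

Answer: 1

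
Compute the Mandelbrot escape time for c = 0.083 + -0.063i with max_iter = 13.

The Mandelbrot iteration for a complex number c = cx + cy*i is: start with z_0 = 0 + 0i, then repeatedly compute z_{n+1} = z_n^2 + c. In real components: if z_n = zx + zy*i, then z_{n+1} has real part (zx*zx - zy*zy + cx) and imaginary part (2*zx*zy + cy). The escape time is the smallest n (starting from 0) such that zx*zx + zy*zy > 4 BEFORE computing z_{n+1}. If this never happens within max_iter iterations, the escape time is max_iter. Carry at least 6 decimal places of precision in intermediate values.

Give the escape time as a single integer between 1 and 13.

Answer: 13

Derivation:
z_0 = 0 + 0i, c = 0.0830 + -0.0630i
Iter 1: z = 0.0830 + -0.0630i, |z|^2 = 0.0109
Iter 2: z = 0.0859 + -0.0735i, |z|^2 = 0.0128
Iter 3: z = 0.0850 + -0.0756i, |z|^2 = 0.0129
Iter 4: z = 0.0845 + -0.0759i, |z|^2 = 0.0129
Iter 5: z = 0.0844 + -0.0758i, |z|^2 = 0.0129
Iter 6: z = 0.0844 + -0.0758i, |z|^2 = 0.0129
Iter 7: z = 0.0844 + -0.0758i, |z|^2 = 0.0129
Iter 8: z = 0.0844 + -0.0758i, |z|^2 = 0.0129
Iter 9: z = 0.0844 + -0.0758i, |z|^2 = 0.0129
Iter 10: z = 0.0844 + -0.0758i, |z|^2 = 0.0129
Iter 11: z = 0.0844 + -0.0758i, |z|^2 = 0.0129
Iter 12: z = 0.0844 + -0.0758i, |z|^2 = 0.0129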